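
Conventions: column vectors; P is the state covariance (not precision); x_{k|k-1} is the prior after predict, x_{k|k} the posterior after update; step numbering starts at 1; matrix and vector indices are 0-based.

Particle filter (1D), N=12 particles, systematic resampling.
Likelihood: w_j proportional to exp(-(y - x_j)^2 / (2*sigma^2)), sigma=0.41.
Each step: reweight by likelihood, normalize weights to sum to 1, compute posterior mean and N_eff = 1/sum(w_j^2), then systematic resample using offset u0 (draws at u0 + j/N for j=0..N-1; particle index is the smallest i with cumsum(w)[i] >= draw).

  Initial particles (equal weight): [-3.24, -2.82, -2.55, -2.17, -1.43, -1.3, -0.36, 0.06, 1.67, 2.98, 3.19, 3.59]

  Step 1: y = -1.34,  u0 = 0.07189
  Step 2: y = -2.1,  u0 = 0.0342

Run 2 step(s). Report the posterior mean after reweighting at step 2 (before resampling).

step 1: w=[0.0000, 0.0007, 0.0059, 0.0592, 0.4488, 0.4576, 0.0264, 0.0014, 0.0000, 0.0000, 0.0000, 0.0000]  mean=-1.3917  Neff=2.4093  idx=[4, 4, 4, 4, 4, 4, 5, 5, 5, 5, 5, 6]
step 2: w=[0.1132, 0.1132, 0.1132, 0.1132, 0.1132, 0.1132, 0.0641, 0.0641, 0.0641, 0.0641, 0.0641, 0.0001]  mean=-1.3883  Neff=10.2594  idx=[0, 1, 1, 2, 3, 3, 4, 5, 6, 7, 8, 10]

post_mean = -1.3883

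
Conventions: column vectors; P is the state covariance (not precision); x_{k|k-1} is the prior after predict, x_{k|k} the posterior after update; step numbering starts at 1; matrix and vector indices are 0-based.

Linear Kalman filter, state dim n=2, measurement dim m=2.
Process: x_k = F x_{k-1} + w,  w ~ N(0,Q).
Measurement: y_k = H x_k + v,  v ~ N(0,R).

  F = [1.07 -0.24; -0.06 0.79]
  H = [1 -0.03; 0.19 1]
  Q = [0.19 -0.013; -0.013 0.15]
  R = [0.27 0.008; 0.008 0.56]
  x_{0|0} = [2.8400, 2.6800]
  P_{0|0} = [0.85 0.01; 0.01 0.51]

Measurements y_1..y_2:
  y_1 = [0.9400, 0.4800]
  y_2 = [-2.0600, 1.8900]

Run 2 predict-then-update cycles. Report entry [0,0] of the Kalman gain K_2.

K[0,0] = 0.6327

step 1: x^-=[2.3956, 1.9468]  P^-=[1.1874 -0.1557; -0.1557 0.4704]  S=[1.4672 0.0647; 0.0647 1.0141]  K=[0.8117 0.0172; -0.1353 0.4433]  nu=[-1.3972, -1.9220]  x^+=[1.2284, 1.2838]  P^+=[0.2185 -0.0254; -0.0254 0.2520]
step 2: x^-=[1.0063, 0.9405]  P^-=[0.4678 -0.0967; -0.0967 0.3105]  S=[0.7439 -0.0085; -0.0085 0.8506]  K=[0.6327 -0.0028; -0.1385 0.3420]  nu=[-3.0381, 0.7583]  x^+=[-0.9181, 1.6207]  P^+=[0.1699 -0.0288; -0.0288 0.1959]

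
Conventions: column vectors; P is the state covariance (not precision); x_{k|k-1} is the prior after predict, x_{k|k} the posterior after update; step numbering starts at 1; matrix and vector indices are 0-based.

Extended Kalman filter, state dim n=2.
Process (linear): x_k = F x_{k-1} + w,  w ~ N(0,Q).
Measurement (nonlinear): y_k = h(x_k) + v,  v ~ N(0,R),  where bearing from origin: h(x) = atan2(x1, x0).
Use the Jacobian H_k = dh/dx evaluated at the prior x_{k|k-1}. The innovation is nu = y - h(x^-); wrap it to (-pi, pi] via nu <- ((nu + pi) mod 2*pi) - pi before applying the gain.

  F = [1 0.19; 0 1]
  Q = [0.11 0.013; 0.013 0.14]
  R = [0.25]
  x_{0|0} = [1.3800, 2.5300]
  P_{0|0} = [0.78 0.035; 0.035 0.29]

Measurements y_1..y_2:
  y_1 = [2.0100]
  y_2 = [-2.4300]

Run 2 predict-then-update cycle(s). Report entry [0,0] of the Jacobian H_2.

H_jac[0,0] = -0.2693

step 1: x^-=[1.8607, 2.5300]  P^-=[0.9138 0.1031; 0.1031 0.4300]  H_jac=[-0.2565 0.1887]  S=[0.3154]  K=[-0.6814; 0.1733]  nu=[1.0733]  x^+=[1.1294, 2.7160]  P^+=[0.7673 0.1404; 0.1404 0.4205]
step 2: x^-=[1.6454, 2.7160]  P^-=[0.9458 0.2333; 0.2333 0.5605]  H_jac=[-0.2693 0.1632]  S=[0.3130]  K=[-0.6922; 0.0915]  nu=[2.8271]  x^+=[-0.3115, 2.9746]  P^+=[0.7958 0.2531; 0.2531 0.5579]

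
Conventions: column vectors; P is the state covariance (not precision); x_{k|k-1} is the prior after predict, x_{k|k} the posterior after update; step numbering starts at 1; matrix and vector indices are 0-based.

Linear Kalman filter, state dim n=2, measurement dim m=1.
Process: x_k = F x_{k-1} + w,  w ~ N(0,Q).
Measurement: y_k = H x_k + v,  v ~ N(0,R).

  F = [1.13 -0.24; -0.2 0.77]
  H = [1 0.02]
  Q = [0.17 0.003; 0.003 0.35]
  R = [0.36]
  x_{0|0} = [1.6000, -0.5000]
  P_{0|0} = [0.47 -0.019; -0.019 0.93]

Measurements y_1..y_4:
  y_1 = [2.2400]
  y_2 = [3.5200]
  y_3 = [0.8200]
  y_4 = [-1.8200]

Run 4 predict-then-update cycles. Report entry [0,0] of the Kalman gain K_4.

K[0,0] = 0.6156

step 1: x^-=[1.9280, -0.7050]  P^-=[0.8340 -0.2925; -0.2925 0.9260]  S=[1.1827]  K=[0.7002; -0.2317]  nu=[0.3261]  x^+=[2.1563, -0.7806]  P^+=[0.2541 -0.1007; -0.1007 0.8626]
step 2: x^-=[2.6240, -1.0323]  P^-=[0.5987 -0.3062; -0.3062 0.9026]  S=[0.9469]  K=[0.6259; -0.3044]  nu=[0.9166]  x^+=[3.1977, -1.3113]  P^+=[0.2278 -0.1259; -0.1259 0.8149]
step 3: x^-=[3.9281, -1.6492]  P^-=[0.5761 -0.3146; -0.3146 0.8810]  S=[0.9239]  K=[0.6168; -0.3215]  nu=[-3.0751]  x^+=[2.0315, -0.6606]  P^+=[0.2247 -0.1314; -0.1314 0.7855]
step 4: x^-=[2.4541, -0.9150]  P^-=[0.5734 -0.3136; -0.3136 0.8652]  S=[0.9212]  K=[0.6156; -0.3217]  nu=[-4.2558]  x^+=[-0.1660, 0.4539]  P^+=[0.2243 -0.1312; -0.1312 0.7699]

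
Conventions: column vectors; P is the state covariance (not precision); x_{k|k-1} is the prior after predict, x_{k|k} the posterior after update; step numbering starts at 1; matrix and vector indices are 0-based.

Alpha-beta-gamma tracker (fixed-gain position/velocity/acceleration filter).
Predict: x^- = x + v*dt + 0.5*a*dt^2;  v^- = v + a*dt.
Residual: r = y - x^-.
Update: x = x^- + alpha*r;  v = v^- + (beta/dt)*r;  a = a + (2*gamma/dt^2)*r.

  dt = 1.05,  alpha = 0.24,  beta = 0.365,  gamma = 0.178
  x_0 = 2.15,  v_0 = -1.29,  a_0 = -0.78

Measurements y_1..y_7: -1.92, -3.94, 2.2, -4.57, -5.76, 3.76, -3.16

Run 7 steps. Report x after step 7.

x_post = 8.1422

step 1: x_pred=0.3655  r=-2.2855  x^+=-0.1830  v^+=-2.9035  a^+=-1.5180
step 2: x_pred=-4.0685  r=0.1285  x^+=-4.0376  v^+=-4.4527  a^+=-1.4765
step 3: x_pred=-9.5269  r=11.7269  x^+=-6.7125  v^+=-1.9266  a^+=2.3101
step 4: x_pred=-7.4619  r=2.8919  x^+=-6.7679  v^+=1.5044  a^+=3.2439
step 5: x_pred=-3.4001  r=-2.3599  x^+=-3.9664  v^+=4.0901  a^+=2.4819
step 6: x_pred=1.6964  r=2.0636  x^+=2.1916  v^+=7.4135  a^+=3.1483
step 7: x_pred=11.7113  r=-14.8713  x^+=8.1422  v^+=5.5496  a^+=-1.6537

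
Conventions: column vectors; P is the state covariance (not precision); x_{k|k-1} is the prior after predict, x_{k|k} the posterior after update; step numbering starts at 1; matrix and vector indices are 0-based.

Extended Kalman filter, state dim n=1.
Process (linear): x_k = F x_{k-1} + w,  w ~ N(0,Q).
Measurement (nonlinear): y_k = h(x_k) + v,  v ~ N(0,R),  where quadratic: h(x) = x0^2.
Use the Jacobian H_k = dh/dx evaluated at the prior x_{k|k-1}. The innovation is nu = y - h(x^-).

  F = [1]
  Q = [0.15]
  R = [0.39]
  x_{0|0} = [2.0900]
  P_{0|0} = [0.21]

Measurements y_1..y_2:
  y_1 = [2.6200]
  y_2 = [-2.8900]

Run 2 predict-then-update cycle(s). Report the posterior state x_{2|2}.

x_post = [0.2774]

step 1: x^-=[2.0900]  P^-=[0.3600]  H_jac=[4.1800]  S=[6.6801]  K=[0.2253]  nu=[-1.7481]  x^+=[1.6962]  P^+=[0.0210]
step 2: x^-=[1.6962]  P^-=[0.1710]  H_jac=[3.3924]  S=[2.3582]  K=[0.2460]  nu=[-5.7671]  x^+=[0.2774]  P^+=[0.0283]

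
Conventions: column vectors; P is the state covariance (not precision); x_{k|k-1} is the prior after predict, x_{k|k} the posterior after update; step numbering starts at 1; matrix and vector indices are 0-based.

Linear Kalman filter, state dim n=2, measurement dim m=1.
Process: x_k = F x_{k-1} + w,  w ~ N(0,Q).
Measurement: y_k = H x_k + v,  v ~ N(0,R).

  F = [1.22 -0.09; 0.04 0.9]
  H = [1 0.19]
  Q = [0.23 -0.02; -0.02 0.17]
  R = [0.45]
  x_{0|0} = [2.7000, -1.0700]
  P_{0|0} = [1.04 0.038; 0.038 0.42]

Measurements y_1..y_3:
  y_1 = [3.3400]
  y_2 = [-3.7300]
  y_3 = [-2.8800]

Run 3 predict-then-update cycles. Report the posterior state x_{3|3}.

step 1: x^-=[3.3903, -0.8550]  P^-=[1.7730 0.0383; 0.0383 0.5146]  S=[2.2561]  K=[0.7891; 0.0603]  nu=[0.1122]  x^+=[3.4788, -0.8482]  P^+=[0.3682 -0.0691; -0.0691 0.5064]
step 2: x^-=[4.3205, -0.6243]  P^-=[0.7973 -0.1186; -0.1186 0.5758]  S=[1.2230]  K=[0.6335; -0.0076]  nu=[-7.9319]  x^+=[-0.7043, -0.5643]  P^+=[0.3065 -0.1128; -0.1128 0.5757]
step 3: x^-=[-0.8085, -0.5361]  P^-=[0.7156 -0.1751; -0.1751 0.6287]  S=[1.1218]  K=[0.6083; -0.0496]  nu=[-1.9697]  x^+=[-2.0066, -0.4384]  P^+=[0.3006 -0.1413; -0.1413 0.6259]

x_post = [-2.0066, -0.4384]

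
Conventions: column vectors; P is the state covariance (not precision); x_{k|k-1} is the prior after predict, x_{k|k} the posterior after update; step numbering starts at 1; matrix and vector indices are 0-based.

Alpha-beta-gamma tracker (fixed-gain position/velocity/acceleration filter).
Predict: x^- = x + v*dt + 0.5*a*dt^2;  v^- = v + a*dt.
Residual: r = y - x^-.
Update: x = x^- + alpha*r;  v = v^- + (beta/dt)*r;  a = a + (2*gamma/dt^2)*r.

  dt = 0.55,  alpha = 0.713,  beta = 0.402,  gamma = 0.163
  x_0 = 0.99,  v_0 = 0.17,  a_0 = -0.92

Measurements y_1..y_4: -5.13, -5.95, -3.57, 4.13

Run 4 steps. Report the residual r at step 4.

resid = 12.6689

step 1: x_pred=0.9443  r=-6.0743  x^+=-3.3867  v^+=-4.7758  a^+=-7.4662
step 2: x_pred=-7.1426  r=1.1926  x^+=-6.2923  v^+=-8.0105  a^+=-6.1810
step 3: x_pred=-11.6329  r=8.0629  x^+=-5.8841  v^+=-5.5168  a^+=2.5084
step 4: x_pred=-8.5389  r=12.6689  x^+=0.4940  v^+=5.1226  a^+=16.1615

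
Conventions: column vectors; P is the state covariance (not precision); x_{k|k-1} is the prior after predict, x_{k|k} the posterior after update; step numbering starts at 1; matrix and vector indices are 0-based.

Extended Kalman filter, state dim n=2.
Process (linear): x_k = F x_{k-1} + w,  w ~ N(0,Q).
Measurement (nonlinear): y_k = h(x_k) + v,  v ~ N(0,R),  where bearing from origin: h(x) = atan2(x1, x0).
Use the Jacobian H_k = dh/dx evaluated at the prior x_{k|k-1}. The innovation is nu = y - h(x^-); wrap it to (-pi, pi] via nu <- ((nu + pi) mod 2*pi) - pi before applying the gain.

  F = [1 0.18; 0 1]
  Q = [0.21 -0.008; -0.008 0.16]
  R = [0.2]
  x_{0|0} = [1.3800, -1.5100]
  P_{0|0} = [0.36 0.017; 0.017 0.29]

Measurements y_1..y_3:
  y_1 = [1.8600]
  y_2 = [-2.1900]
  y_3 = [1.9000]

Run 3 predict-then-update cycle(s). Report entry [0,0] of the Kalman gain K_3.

step 1: x^-=[1.1082, -1.5100]  P^-=[0.5855 0.0612; 0.0612 0.4500]  H_jac=[0.4304 0.3159]  S=[0.3700]  K=[0.7333; 0.4554]  nu=[2.7977]  x^+=[3.1598, -0.2361]  P^+=[0.3865 -0.0624; -0.0624 0.3733]
step 2: x^-=[3.1174, -0.2361]  P^-=[0.5862 -0.0032; -0.0032 0.5333]  H_jac=[0.0242 0.3190]  S=[0.2545]  K=[0.0516; 0.6679]  nu=[-2.1144]  x^+=[3.0082, -1.6483]  P^+=[0.5855 -0.0120; -0.0120 0.4197]
step 3: x^-=[2.7115, -1.6483]  P^-=[0.8048 0.0556; 0.0556 0.5797]  H_jac=[0.1637 0.2693]  S=[0.2685]  K=[0.5464; 0.6153]  nu=[2.4462]  x^+=[4.0481, -0.1432]  P^+=[0.7246 -0.0347; -0.0347 0.4781]

K[0,0] = 0.5464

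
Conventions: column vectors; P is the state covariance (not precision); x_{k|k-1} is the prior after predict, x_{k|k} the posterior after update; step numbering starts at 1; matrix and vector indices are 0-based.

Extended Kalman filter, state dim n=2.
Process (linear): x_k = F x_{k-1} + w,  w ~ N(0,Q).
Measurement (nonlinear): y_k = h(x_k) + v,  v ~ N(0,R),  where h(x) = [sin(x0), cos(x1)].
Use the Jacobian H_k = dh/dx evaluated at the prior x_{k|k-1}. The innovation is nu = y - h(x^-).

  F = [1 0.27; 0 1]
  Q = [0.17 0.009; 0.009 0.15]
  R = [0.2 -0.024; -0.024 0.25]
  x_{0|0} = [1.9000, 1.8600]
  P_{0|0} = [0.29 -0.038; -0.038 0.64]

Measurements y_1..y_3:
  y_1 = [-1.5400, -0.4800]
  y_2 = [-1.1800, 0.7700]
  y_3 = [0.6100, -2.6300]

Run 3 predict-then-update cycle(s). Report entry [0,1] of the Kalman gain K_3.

K[0,1] = -0.1170

step 1: x^-=[2.4022, 1.8600]  P^-=[0.4861 0.1438; 0.1438 0.7900]  H_jac=[-0.7389 0.0000; 0.0000 -0.9585]  S=[0.4654 0.0778; 0.0778 0.9757]  K=[-0.7583 -0.0808; -0.0998 -0.7680]  nu=[-2.2138, -0.1948]  x^+=[4.0967, 2.2307]  P^+=[0.2026 0.0021; 0.0021 0.1978]
step 2: x^-=[4.6989, 2.2307]  P^-=[0.3882 0.0645; 0.0645 0.3478]  H_jac=[-0.0134 0.0000; 0.0000 -0.7901]  S=[0.2001 -0.0233; -0.0233 0.4671]  K=[-0.0390 -0.1110; -0.0733 -0.5920]  nu=[-0.1801, 1.3830]  x^+=[4.5524, 1.4252]  P^+=[0.3823 0.0339; 0.0339 0.1851]
step 3: x^-=[4.9372, 1.4252]  P^-=[0.5841 0.0929; 0.0929 0.3351]  H_jac=[0.2229 0.0000; 0.0000 -0.9894]  S=[0.2290 -0.0445; -0.0445 0.5780]  K=[0.5458 -0.1170; -0.0213 -0.5752]  nu=[1.5848, -2.7751]  x^+=[6.1271, 2.9877]  P^+=[0.5023 0.0428; 0.0428 0.1448]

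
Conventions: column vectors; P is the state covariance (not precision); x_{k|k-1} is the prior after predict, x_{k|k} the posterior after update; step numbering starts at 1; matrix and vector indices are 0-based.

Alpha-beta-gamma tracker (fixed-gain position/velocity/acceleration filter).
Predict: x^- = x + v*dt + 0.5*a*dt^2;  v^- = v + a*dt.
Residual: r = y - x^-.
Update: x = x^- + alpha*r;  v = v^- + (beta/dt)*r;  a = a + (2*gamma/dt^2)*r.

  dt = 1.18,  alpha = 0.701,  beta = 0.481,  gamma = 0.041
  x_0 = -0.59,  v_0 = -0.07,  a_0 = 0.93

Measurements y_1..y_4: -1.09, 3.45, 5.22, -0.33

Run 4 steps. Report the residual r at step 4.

resid = -10.7210

step 1: x_pred=-0.0251  r=-1.0649  x^+=-0.7716  v^+=0.5933  a^+=0.8673
step 2: x_pred=0.5323  r=2.9177  x^+=2.5776  v^+=2.8061  a^+=1.0391
step 3: x_pred=6.6122  r=-1.3922  x^+=5.6363  v^+=3.4647  a^+=0.9571
step 4: x_pred=10.3910  r=-10.7210  x^+=2.8756  v^+=0.2240  a^+=0.3258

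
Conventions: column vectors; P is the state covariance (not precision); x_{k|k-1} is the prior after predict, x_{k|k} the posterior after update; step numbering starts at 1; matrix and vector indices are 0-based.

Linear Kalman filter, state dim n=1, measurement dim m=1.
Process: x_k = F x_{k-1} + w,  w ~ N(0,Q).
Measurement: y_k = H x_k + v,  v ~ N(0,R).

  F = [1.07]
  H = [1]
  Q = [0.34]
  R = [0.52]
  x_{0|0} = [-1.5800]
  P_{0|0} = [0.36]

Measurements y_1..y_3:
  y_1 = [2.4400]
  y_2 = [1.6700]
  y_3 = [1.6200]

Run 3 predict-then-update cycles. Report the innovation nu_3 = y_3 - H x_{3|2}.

innov = [0.2306]

step 1: x^-=[-1.6906]  P^-=[0.7522]  S=[1.2722]  K=[0.5912]  nu=[4.1306]  x^+=[0.7516]  P^+=[0.3074]
step 2: x^-=[0.8042]  P^-=[0.6920]  S=[1.2120]  K=[0.5710]  nu=[0.8658]  x^+=[1.2985]  P^+=[0.2969]
step 3: x^-=[1.3894]  P^-=[0.6799]  S=[1.1999]  K=[0.5666]  nu=[0.2306]  x^+=[1.5201]  P^+=[0.2947]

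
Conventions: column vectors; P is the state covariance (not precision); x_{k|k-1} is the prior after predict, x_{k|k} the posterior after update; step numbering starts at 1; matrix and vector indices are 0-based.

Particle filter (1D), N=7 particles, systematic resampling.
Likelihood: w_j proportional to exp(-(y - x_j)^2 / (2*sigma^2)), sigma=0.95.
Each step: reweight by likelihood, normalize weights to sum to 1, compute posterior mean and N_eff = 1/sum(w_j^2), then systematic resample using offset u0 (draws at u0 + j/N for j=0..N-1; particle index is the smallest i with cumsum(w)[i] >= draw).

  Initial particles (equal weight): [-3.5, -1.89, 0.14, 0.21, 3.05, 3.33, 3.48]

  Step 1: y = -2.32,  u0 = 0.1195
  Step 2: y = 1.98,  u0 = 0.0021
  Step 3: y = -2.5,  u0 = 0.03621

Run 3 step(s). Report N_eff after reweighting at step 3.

N_eff = 1.3290

step 1: w=[0.3236, 0.6317, 0.0245, 0.0202, 0.0000, 0.0000, 0.0000]  mean=-2.3189  Neff=1.9809  idx=[0, 0, 1, 1, 1, 1, 2]
step 2: w=[0.0000, 0.0000, 0.0016, 0.0016, 0.0016, 0.0016, 0.9935]  mean=0.1269  Neff=1.0130  idx=[3, 6, 6, 6, 6, 6, 6]
step 3: w=[0.8657, 0.0224, 0.0224, 0.0224, 0.0224, 0.0224, 0.0224]  mean=-1.6173  Neff=1.3290  idx=[0, 0, 0, 0, 0, 0, 2]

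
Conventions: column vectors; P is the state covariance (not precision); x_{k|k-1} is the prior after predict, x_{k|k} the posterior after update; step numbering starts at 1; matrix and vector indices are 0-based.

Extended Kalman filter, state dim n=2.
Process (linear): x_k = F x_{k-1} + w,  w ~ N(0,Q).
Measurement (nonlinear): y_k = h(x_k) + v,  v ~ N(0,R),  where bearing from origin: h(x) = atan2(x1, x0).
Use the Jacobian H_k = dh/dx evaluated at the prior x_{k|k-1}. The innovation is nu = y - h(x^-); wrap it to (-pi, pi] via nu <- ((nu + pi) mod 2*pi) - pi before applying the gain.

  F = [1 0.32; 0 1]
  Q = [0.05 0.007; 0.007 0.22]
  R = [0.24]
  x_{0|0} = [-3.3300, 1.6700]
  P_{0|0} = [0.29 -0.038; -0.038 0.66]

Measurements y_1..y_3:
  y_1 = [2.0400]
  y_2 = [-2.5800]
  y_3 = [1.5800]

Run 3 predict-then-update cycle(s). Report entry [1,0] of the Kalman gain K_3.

K[1,0] = -0.9079

step 1: x^-=[-2.7956, 1.6700]  P^-=[0.3833 0.1802; 0.1802 0.8800]  H_jac=[-0.1575 -0.2636]  S=[0.3256]  K=[-0.3312; -0.7996]  nu=[-0.5631]  x^+=[-2.6091, 2.1203]  P^+=[0.3475 0.0940; 0.0940 0.6718]
step 2: x^-=[-1.9306, 2.1203]  P^-=[0.5265 0.3159; 0.3159 0.8918]  H_jac=[-0.2579 -0.2348]  S=[0.3624]  K=[-0.5792; -0.8025]  nu=[1.3938]  x^+=[-2.7379, 1.0017]  P^+=[0.4049 0.1475; 0.1475 0.6584]
step 3: x^-=[-2.4174, 1.0017]  P^-=[0.6167 0.3651; 0.3651 0.8784]  H_jac=[-0.1463 -0.3530]  S=[0.4004]  K=[-0.5473; -0.9079]  nu=[-1.1687]  x^+=[-1.7777, 2.0629]  P^+=[0.4967 0.1662; 0.1662 0.5483]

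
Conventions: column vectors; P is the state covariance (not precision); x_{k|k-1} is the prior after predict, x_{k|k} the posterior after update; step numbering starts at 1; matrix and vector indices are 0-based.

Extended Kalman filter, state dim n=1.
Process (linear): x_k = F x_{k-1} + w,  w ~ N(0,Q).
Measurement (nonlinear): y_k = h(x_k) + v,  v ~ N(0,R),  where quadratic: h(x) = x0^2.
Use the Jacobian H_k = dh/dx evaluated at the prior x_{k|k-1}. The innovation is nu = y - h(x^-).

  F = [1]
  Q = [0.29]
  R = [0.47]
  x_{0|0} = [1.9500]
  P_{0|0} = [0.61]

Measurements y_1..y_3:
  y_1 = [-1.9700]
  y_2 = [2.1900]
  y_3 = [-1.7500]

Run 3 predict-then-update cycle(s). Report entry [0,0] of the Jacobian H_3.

H_jac[0,0] = 2.6036

step 1: x^-=[1.9500]  P^-=[0.9000]  H_jac=[3.9000]  S=[14.1590]  K=[0.2479]  nu=[-5.7725]  x^+=[0.5190]  P^+=[0.0299]
step 2: x^-=[0.5190]  P^-=[0.3199]  H_jac=[1.0380]  S=[0.8147]  K=[0.4076]  nu=[1.9206]  x^+=[1.3018]  P^+=[0.1845]
step 3: x^-=[1.3018]  P^-=[0.4745]  H_jac=[2.6036]  S=[3.6869]  K=[0.3351]  nu=[-3.4447]  x^+=[0.1474]  P^+=[0.0605]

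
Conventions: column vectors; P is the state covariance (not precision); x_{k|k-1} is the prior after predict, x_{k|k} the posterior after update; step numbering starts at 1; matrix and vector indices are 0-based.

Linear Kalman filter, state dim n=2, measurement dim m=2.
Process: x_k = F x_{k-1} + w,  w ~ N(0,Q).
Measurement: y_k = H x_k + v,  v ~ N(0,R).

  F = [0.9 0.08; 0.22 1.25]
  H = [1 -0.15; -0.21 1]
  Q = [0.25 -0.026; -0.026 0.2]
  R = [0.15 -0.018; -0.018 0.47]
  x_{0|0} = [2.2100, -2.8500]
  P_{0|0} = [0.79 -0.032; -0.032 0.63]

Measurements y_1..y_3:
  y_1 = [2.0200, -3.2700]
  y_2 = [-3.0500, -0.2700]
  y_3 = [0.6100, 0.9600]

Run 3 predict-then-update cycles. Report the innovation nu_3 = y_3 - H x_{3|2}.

step 1: x^-=[1.7610, -3.0763]  P^-=[0.8893 0.1569; 0.1569 1.2050]  S=[1.0194 -0.2237; -0.2237 1.6484]  K=[0.8713 0.1001; 0.1367 0.7296]  nu=[-0.2024, 0.1761]  x^+=[1.6022, -2.9755]  P^+=[0.1379 0.0603; 0.0603 0.3531]
step 2: x^-=[1.2040, -3.3669]  P^-=[0.3727 0.1056; 0.1056 0.7916]  S=[0.5088 -0.1061; -0.1061 1.2337]  K=[0.7188 0.0840; 0.1061 0.6328]  nu=[-4.7590, 3.3497]  x^+=[-1.9357, -1.7520]  P^+=[0.1139 0.0504; 0.0504 0.3061]
step 3: x^-=[-1.8823, -2.6158]  P^-=[0.3515 0.0848; 0.0848 0.7115]  S=[0.4920 -0.1111; -0.1111 1.1614]  K=[0.7058 0.0770; 0.0922 0.6061]  nu=[2.0999, 3.1805]  x^+=[-0.1553, -0.4943]  P^+=[0.1115 0.0469; 0.0469 0.2931]

innov = [2.0999, 3.1805]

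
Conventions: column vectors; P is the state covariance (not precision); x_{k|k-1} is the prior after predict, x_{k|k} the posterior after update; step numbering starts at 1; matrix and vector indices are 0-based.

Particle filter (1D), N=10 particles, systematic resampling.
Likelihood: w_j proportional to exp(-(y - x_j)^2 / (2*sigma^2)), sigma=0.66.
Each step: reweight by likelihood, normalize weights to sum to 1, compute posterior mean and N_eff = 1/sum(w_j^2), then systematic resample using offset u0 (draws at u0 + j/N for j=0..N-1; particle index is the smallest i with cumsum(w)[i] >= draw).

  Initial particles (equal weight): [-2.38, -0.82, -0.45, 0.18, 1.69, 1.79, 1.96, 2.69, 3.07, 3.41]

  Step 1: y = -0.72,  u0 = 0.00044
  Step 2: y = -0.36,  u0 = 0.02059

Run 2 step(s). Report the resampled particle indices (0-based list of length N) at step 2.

step 1: w=[0.0180, 0.4211, 0.3918, 0.1681, 0.0005, 0.0003, 0.0001, 0.0000, 0.0000, 0.0000]  mean=-0.5326  Neff=2.7822  idx=[0, 1, 1, 1, 1, 2, 2, 2, 2, 3]
step 2: w=[0.0012, 0.1002, 0.1002, 0.1002, 0.1002, 0.1266, 0.1266, 0.1266, 0.1266, 0.0914]  mean=-0.5430  Neff=8.8754  idx=[1, 2, 3, 4, 5, 5, 6, 7, 8, 9]

resampled_idx = [1, 2, 3, 4, 5, 5, 6, 7, 8, 9]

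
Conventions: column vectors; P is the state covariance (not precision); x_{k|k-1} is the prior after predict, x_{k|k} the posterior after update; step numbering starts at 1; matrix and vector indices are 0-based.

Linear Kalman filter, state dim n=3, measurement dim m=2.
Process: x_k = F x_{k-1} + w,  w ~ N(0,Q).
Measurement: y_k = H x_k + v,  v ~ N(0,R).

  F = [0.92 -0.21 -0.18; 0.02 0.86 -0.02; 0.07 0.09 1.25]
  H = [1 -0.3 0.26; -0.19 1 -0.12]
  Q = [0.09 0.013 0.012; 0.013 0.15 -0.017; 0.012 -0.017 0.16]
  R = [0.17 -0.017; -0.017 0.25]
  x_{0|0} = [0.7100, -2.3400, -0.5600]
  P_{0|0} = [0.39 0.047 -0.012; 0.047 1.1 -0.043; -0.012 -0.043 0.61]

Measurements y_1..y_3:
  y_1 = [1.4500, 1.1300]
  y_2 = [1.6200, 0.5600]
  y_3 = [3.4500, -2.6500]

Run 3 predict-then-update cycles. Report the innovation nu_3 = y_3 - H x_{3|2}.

innov = [2.1864, -3.0284]

step 1: x^-=[1.2454, -1.9870, -0.8609]  P^-=[0.4709 -0.1326 -0.1194; -0.1326 0.9671 0.0099; -0.1194 0.0099 1.1128]  S=[0.8191 -0.5483; -0.5483 1.2926]  K=[0.6676 0.1225; 0.0004 0.7669; 0.2117 0.0117]  nu=[-0.1677, 3.2503]  x^+=[1.5315, 0.5055, -0.8584]  P^+=[0.1762 0.0265 -0.2185; 0.0265 0.2072 0.0872; -0.2185 0.0872 1.0786]
step 2: x^-=[1.4573, 0.4826, -0.9203]  P^-=[0.3519 -0.0048 -0.4943; -0.0048 0.3018 0.0624; -0.4943 0.0624 1.8296]  S=[0.4088 -0.1343; -0.1343 0.5552]  K=[0.5895 0.1204; -0.0203 0.5269; -0.1398 -0.1476]  nu=[0.5467, 0.2439]  x^+=[1.8090, 0.6000, -1.0327]  P^+=[0.2209 0.0063 -0.4647; 0.0063 0.1447 0.0950; -0.4647 0.0950 1.8151]
step 3: x^-=[1.7241, 0.5728, -1.1102]  P^-=[0.5008 -0.0017 -0.9395; -0.0017 0.2551 0.0405; -0.9395 0.0405 2.9384]  S=[0.3985 -0.1110; -0.1110 0.5136]  K=[0.6954 0.1813; -0.0361 0.4801; -0.5780 -0.3851]  nu=[2.1864, -3.0284]  x^+=[2.6955, -0.9601, -1.2078]  P^+=[0.3192 -0.0000 -0.7848; -0.0000 0.1324 0.0979; -0.7848 0.0979 2.7785]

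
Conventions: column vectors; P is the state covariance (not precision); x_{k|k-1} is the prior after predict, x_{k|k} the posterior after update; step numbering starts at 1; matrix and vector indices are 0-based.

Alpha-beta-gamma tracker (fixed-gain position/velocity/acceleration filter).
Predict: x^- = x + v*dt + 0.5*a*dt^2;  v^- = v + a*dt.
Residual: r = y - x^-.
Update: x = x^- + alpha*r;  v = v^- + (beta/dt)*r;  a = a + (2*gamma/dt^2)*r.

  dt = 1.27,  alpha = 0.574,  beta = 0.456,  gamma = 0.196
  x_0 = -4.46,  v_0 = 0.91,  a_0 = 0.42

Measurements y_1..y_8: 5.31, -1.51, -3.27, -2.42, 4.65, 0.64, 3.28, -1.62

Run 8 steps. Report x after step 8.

step 1: x_pred=-2.9656  r=8.2756  x^+=1.7846  v^+=4.4148  a^+=2.4313
step 2: x_pred=9.3521  r=-10.8621  x^+=3.1173  v^+=3.6025  a^+=-0.2086
step 3: x_pred=7.5241  r=-10.7941  x^+=1.3283  v^+=-0.5382  a^+=-2.8320
step 4: x_pred=-1.6391  r=-0.7809  x^+=-2.0873  v^+=-4.4153  a^+=-3.0218
step 5: x_pred=-10.1317  r=14.7817  x^+=-1.6470  v^+=-2.9455  a^+=0.5707
step 6: x_pred=-4.9276  r=5.5676  x^+=-1.7318  v^+=-0.2217  a^+=1.9239
step 7: x_pred=-0.4618  r=3.7418  x^+=1.6860  v^+=3.5652  a^+=2.8333
step 8: x_pred=8.4986  r=-10.1186  x^+=2.6905  v^+=3.5303  a^+=0.3740

x_post = 2.6905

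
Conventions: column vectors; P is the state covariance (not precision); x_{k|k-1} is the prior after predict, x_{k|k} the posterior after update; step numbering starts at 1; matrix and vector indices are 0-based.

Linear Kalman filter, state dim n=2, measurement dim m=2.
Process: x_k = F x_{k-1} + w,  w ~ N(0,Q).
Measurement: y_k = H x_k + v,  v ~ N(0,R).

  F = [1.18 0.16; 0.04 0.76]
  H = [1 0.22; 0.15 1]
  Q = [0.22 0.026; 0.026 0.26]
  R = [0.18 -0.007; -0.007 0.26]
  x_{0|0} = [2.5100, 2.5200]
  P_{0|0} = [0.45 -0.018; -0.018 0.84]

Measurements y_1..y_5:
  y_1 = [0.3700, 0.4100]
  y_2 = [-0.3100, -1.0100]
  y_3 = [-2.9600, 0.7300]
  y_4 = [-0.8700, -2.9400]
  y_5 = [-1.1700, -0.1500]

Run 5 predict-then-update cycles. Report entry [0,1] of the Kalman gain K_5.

K[0,1] = -0.0330

step 1: x^-=[3.3650, 2.0156]  P^-=[0.8613 0.1331; 0.1331 0.7448]  S=[1.1359 0.4236; 0.4236 1.0641]  K=[0.8127 -0.0770; -0.0077 0.7217]  nu=[-3.4384, -2.1103]  x^+=[0.7330, 0.5189]  P^+=[0.1577 -0.0494; -0.0494 0.1951]
step 2: x^-=[0.9479, 0.4237]  P^-=[0.4259 0.0126; 0.0126 0.3699]  S=[0.6294 0.1513; 0.1513 0.6433]  K=[0.6917 -0.0438; 0.0110 0.5754]  nu=[-1.3511, -1.5759]  x^+=[0.0824, -0.4980]  P^+=[0.1328 -0.0361; -0.0361 0.1550]
step 3: x^-=[0.0175, -0.3752]  P^-=[0.3952 0.0185; 0.0185 0.3475]  S=[0.6001 0.1478; 0.1478 0.6219]  K=[0.6739 -0.0352; 0.0207 0.5583]  nu=[-2.8950, 1.1025]  x^+=[-1.9722, 0.1805]  P^+=[0.1289 -0.0332; -0.0332 0.1500]
step 4: x^-=[-2.2983, 0.0583]  P^-=[0.3907 0.0203; 0.0203 0.3448]  S=[0.5964 0.1485; 0.1485 0.6197]  K=[0.6710 -0.0334; 0.0229 0.5559]  nu=[1.4155, -2.6536]  x^+=[-1.2600, -1.3842]  P^+=[0.1282 -0.0326; -0.0326 0.1493]
step 5: x^-=[-1.7083, -1.1024]  P^-=[0.3900 0.0208; 0.0208 0.3444]  S=[0.5958 0.1487; 0.1487 0.6194]  K=[0.6705 -0.0330; 0.0234 0.5555]  nu=[0.7808, 1.2086]  x^+=[-1.2247, -0.4128]  P^+=[0.1281 -0.0325; -0.0325 0.1491]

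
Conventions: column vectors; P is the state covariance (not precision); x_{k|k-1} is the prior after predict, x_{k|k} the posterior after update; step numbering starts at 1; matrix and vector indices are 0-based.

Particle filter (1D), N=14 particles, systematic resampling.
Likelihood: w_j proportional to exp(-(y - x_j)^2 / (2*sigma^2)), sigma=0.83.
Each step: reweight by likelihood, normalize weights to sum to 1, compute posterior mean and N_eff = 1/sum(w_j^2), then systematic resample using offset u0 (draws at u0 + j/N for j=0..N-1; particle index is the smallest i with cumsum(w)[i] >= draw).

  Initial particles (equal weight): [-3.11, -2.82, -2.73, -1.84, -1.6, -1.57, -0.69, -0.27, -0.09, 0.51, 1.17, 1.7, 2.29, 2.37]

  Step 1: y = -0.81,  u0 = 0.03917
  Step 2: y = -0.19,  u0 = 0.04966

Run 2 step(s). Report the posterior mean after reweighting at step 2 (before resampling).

step 1: w=[0.0045, 0.0112, 0.0145, 0.0977, 0.1342, 0.1388, 0.2089, 0.1708, 0.1449, 0.0596, 0.0123, 0.0022, 0.0002, 0.0001]  mean=-0.8520  Neff=6.9113  idx=[3, 3, 4, 4, 5, 5, 6, 6, 7, 7, 7, 8, 8, 9]
step 2: w=[0.0161, 0.0161, 0.0275, 0.0275, 0.0292, 0.0292, 0.0971, 0.0971, 0.1158, 0.1158, 0.1158, 0.1155, 0.1155, 0.0816]  mean=-0.4461  Neff=10.3954  idx=[2, 5, 6, 7, 7, 8, 9, 9, 10, 11, 11, 12, 12, 13]

post_mean = -0.4461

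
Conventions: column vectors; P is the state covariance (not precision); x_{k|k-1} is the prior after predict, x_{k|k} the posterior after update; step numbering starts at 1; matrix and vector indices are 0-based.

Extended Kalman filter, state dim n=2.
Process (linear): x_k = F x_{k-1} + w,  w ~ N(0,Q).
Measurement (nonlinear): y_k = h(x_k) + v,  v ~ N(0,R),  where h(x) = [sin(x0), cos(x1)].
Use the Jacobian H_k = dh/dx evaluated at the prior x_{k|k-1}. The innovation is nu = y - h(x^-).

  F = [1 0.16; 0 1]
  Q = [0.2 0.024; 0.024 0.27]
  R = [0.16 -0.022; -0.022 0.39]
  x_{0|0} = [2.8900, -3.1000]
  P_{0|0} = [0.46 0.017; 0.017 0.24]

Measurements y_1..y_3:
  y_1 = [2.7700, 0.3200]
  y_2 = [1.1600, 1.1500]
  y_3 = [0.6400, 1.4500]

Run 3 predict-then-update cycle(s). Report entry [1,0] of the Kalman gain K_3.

K[1,0] = 0.2631

step 1: x^-=[2.3940, -3.1000]  P^-=[0.6716 0.0794; 0.0794 0.5100]  H_jac=[-0.7333 0.0000; 0.0000 0.0416]  S=[0.5212 -0.0244; -0.0244 0.3909]  K=[-0.9474 -0.0507; -0.1095 0.0474]  nu=[2.0901, 1.3191]  x^+=[0.3469, -3.2663]  P^+=[0.2052 0.0253; 0.0253 0.5026]
step 2: x^-=[-0.1757, -3.2663]  P^-=[0.4261 0.1297; 0.1297 0.7726]  H_jac=[0.9846 0.0000; 0.0000 -0.1244]  S=[0.5731 -0.0379; -0.0379 0.4020]  K=[0.7340 0.0290; 0.2084 -0.2195]  nu=[1.3348, 2.1422]  x^+=[0.8663, -3.4584]  P^+=[0.1186 0.0388; 0.0388 0.7249]
step 3: x^-=[0.3129, -3.4584]  P^-=[0.3496 0.1787; 0.1787 0.9949]  H_jac=[0.9514 0.0000; 0.0000 -0.3116]  S=[0.4765 -0.0750; -0.0750 0.4866]  K=[0.6970 -0.0070; 0.2631 -0.5965]  nu=[0.3322, 2.4002]  x^+=[0.5275, -4.8029]  P^+=[0.1174 0.0580; 0.0580 0.7652]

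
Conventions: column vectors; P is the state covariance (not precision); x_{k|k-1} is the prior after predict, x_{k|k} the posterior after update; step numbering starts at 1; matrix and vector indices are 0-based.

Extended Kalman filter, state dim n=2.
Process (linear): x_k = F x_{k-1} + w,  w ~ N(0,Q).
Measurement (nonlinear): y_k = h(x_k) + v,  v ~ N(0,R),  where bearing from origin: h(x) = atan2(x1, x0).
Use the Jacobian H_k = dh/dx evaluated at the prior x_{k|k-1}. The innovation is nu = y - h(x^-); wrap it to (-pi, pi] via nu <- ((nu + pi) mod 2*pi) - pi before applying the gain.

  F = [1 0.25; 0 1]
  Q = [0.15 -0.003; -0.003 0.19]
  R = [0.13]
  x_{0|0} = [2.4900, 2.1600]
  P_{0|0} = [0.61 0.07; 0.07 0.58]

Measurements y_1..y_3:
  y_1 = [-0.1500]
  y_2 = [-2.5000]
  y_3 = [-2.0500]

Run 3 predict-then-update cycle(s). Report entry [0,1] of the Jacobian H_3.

H_jac[0,1] = 0.2541

step 1: x^-=[3.0300, 2.1600]  P^-=[0.8312 0.2120; 0.2120 0.7700]  H_jac=[-0.1560 0.2188]  S=[0.1726]  K=[-0.4824; 0.7845]  nu=[-0.7693]  x^+=[3.4011, 1.5565]  P^+=[0.7911 0.2773; 0.2773 0.6638]
step 2: x^-=[3.7903, 1.5565]  P^-=[1.1212 0.4403; 0.4403 0.8538]  H_jac=[-0.0927 0.2258]  S=[0.1647]  K=[-0.0276; 0.9223]  nu=[-2.8897]  x^+=[3.8701, -1.1088]  P^+=[1.1211 0.4445; 0.4445 0.7136]
step 3: x^-=[3.5929, -1.1088]  P^-=[1.5379 0.6199; 0.6199 0.9036]  H_jac=[0.0784 0.2541]  S=[0.2225]  K=[1.2499; 1.2504]  nu=[-1.7507]  x^+=[1.4047, -3.2979]  P^+=[1.1903 0.2721; 0.2721 0.5557]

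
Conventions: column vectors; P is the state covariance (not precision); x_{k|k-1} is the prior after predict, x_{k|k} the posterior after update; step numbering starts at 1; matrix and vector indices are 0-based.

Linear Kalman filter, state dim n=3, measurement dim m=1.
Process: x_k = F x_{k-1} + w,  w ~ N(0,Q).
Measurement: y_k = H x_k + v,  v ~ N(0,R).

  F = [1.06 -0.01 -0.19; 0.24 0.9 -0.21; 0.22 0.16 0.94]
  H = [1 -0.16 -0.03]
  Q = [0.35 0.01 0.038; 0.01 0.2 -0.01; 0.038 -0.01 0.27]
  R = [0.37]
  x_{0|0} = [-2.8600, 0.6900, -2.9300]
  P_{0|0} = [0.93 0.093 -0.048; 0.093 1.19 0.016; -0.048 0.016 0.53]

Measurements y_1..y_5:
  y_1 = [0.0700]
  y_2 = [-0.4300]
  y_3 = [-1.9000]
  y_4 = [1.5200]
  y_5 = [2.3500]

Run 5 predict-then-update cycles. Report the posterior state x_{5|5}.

x_post = [2.2338, 2.5438, -2.2054]

step 1: x^-=[-2.4818, 0.5499, -3.2730]  P^-=[1.4316 0.3557 0.1274; 0.3557 1.2798 0.1322; 0.1274 0.1322 0.8053]  S=[1.7149]  K=[0.7994; 0.0857; 0.0479]  nu=[2.5416]  x^+=[-0.4501, 0.7677, -3.1513]  P^+=[0.3357 0.2382 0.0618; 0.2382 1.2672 0.1252; 0.0618 0.1252 0.8014]
step 2: x^-=[0.1140, 1.2447, -2.9384]  P^-=[0.7268 0.3050 0.0650; 0.3050 1.3305 0.2011; 0.0650 0.2011 1.1068]  S=[1.0323]  K=[0.6549; 0.0834; -0.0003]  nu=[-0.4330]  x^+=[-0.1696, 1.2086, -2.9383]  P^+=[0.2841 0.2486 0.0653; 0.2486 1.3233 0.2011; 0.0653 0.2011 1.1068]
step 3: x^-=[0.3664, 1.6641, -2.6059]  P^-=[0.6785 0.2996 0.0004; 0.2996 1.3618 0.2110; 0.0004 0.2110 1.4005]  S=[0.9907]  K=[0.6364; 0.0761; -0.0761]  nu=[-2.0784]  x^+=[-0.9563, 1.5059, -2.4477]  P^+=[0.2772 0.2516 0.0484; 0.2516 1.3561 0.2167; 0.0484 0.2167 1.3948]
step 4: x^-=[-0.5637, 1.6398, -2.2703]  P^-=[0.6879 0.3138 -0.0690; 0.3138 1.3978 0.1688; -0.0690 0.1688 1.6535]  S=[1.0005]  K=[0.6395; 0.0851; -0.1455]  nu=[2.2779]  x^+=[0.8930, 1.8337, -2.6017]  P^+=[0.2788 0.2594 0.0241; 0.2594 1.3906 0.1812; 0.0241 0.1812 1.6323]
step 5: x^-=[1.4225, 2.4110, -1.9558]  P^-=[0.7078 0.3433 -0.1315; 0.3433 1.4556 0.0956; -0.1315 0.0956 1.8441]  S=[1.0157]  K=[0.6467; 0.1059; -0.1990]  nu=[1.2545]  x^+=[2.2338, 2.5438, -2.2054]  P^+=[0.2831 0.2738 -0.0008; 0.2738 1.4442 0.1170; -0.0008 0.1170 1.8039]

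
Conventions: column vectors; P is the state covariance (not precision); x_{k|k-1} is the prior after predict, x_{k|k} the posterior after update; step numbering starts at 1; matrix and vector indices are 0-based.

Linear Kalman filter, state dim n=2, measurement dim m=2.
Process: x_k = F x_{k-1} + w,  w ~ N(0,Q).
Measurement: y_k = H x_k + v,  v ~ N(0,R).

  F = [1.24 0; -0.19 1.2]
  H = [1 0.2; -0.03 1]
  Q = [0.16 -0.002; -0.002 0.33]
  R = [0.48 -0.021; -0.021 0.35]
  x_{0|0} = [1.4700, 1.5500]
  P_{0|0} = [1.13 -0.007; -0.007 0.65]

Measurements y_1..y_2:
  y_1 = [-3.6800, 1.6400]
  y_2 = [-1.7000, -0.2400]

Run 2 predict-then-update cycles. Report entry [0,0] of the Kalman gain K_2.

K[0,0] = 0.5970

step 1: x^-=[1.8228, 1.5807]  P^-=[1.8975 -0.2786; -0.2786 1.3100]  S=[2.3184 -0.0929; -0.0929 1.6784]  K=[0.7881 -0.1563; 0.0243 0.7868]  nu=[-5.8189, 0.1140]  x^+=[-2.7811, 1.5287]  P^+=[0.3935 -0.0595; -0.0595 0.2731]
step 2: x^-=[-3.4486, 2.3629]  P^-=[0.7650 -0.1832; -0.1832 0.7646]  S=[1.2023 -0.0731; -0.0731 1.1262]  K=[0.5970 -0.1443; 0.0165 0.6848]  nu=[1.2760, -2.7063]  x^+=[-2.2964, 0.5306]  P^+=[0.3004 -0.0540; -0.0540 0.2377]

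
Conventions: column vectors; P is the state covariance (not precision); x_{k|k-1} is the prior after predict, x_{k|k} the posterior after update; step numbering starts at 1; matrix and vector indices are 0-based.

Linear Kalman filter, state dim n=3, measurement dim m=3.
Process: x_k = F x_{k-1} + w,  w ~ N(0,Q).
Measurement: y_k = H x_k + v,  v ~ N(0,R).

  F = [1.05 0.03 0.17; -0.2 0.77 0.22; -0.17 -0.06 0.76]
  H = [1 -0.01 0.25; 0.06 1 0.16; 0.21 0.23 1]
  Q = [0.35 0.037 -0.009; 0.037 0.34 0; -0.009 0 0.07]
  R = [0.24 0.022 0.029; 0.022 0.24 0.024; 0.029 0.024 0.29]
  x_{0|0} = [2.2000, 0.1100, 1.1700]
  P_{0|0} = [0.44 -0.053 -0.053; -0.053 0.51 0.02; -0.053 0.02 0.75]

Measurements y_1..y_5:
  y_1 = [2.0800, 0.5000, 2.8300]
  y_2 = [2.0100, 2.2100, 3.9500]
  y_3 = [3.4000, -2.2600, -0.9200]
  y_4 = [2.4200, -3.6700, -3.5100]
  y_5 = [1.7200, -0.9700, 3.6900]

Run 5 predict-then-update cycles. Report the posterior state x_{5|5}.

step 1: x^-=[2.5122, -0.0979, 0.5086]  P^-=[0.8352 -0.0658 -0.0285; -0.0658 0.7240 0.1446; -0.0285 0.1446 0.5285]  S=[1.0946 0.0512 0.2968; 0.0512 1.0184 0.4181; 0.2968 0.4181 0.9419]  K=[0.7848 -0.0186 -0.0991; -0.0719 0.7270 0.0155; -0.0753 -0.0305 0.6274]  nu=[-0.5603, 0.3658, 1.8164]  x^+=[1.8857, 0.2366, 1.6791]  P^+=[0.1975 0.0065 -0.0494; 0.0065 0.1764 -0.0221; -0.0494 -0.0221 0.1945]
step 2: x^-=[2.2725, 0.1744, 0.9414]  P^-=[0.5561 -0.0007 -0.0581; -0.0007 0.4568 0.0270; -0.0581 0.0270 0.2036]  S=[0.7796 0.0548 0.1355; 0.0548 0.7115 0.1911; 0.1355 0.1911 0.5302]  K=[0.7069 -0.0030 -0.0694; -0.0484 0.6440 0.0292; -0.0777 -0.0227 0.4007]  nu=[-0.4961, 1.7486, 2.4913]  x^+=[1.7439, 1.3972, 1.9384]  P^+=[0.1774 0.0088 -0.0390; 0.0088 0.1561 -0.0152; -0.0390 -0.0152 0.1251]
step 3: x^-=[2.2025, 1.1535, 1.0929]  P^-=[0.5358 0.0053 -0.0555; 0.0053 0.4413 0.0174; -0.0555 0.0174 0.1596]  S=[0.7579 0.0560 0.1240; 0.0560 0.6924 0.1718; 0.1240 0.1718 0.4817]  K=[0.6983 -0.0007 -0.0586; -0.0457 0.6371 0.0336; -0.0753 -0.0217 0.3425]  nu=[0.9358, -3.7205, -2.7408]  x^+=[3.0192, -1.3518, 0.1647]  P^+=[0.1748 0.0090 -0.0356; 0.0090 0.1544 -0.0137; -0.0356 -0.0137 0.1072]
step 4: x^-=[3.1576, -1.6085, -0.3070]  P^-=[0.5337 0.0062 -0.0548; 0.0062 0.4394 0.0146; -0.0548 0.0146 0.1482]  S=[0.7555 0.0558 0.1216; 0.0558 0.6895 0.1669; 0.1216 0.1669 0.4692]  K=[0.6972 -0.0003 -0.0554; -0.0454 0.6365 0.0346; -0.0744 -0.0220 0.3255]  nu=[-0.6769, -2.2018, -3.4962]  x^+=[2.8798, -3.1004, -1.3461]  P^+=[0.1744 0.0090 -0.0345; 0.0090 0.1542 -0.0134; -0.0345 -0.0134 0.1020]
step 5: x^-=[2.7019, -3.2594, -1.3266]  P^-=[0.5335 0.0063 -0.0546; 0.0063 0.4391 0.0137; -0.0546 0.0137 0.1449]  S=[0.7551 0.0556 0.1209; 0.0556 0.6888 0.1654; 0.1209 0.1654 0.4656]  K=[0.6971 -0.0002 -0.0544; -0.0453 0.6365 0.0348; -0.0742 -0.0222 0.3204]  nu=[-0.6829, 2.3395, 5.1988]  x^+=[1.9426, -1.5582, 0.3379]  P^+=[0.1744 0.0090 -0.0342; 0.0090 0.1542 -0.0133; -0.0342 -0.0133 0.1005]

x_post = [1.9426, -1.5582, 0.3379]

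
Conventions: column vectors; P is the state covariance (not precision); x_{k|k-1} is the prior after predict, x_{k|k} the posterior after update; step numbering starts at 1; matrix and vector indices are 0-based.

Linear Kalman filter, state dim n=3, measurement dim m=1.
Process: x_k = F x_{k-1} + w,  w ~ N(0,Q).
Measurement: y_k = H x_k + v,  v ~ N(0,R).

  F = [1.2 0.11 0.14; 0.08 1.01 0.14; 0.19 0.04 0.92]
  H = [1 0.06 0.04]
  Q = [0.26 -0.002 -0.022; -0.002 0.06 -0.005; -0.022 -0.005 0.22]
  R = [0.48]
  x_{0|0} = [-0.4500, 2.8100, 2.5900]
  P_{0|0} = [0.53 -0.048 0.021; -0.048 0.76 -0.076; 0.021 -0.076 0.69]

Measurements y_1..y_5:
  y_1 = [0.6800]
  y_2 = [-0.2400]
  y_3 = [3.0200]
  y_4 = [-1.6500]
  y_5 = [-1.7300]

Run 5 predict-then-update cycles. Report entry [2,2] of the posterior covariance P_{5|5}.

step 1: x^-=[0.1317, 3.1647, 2.4097]  P^-=[1.0380 0.0801 0.2034; 0.0801 0.8234 0.0443; 0.2034 0.0443 0.8254]  S=[1.5483]  K=[0.6787; 0.0848; 0.1544]  nu=[0.2620]  x^+=[0.3095, 3.1869, 2.4502]  P^+=[0.3247 -0.0090 0.0411; -0.0090 0.8123 0.0241; 0.0411 0.0241 0.7885]
step 2: x^-=[1.0650, 3.5866, 2.4404]  P^-=[0.7650 0.1350 0.2056; 0.1350 0.9124 0.1592; 0.2056 0.1592 0.9164]  S=[1.2832]  K=[0.6089; 0.1528; 0.1962]  nu=[-1.6179]  x^+=[0.0799, 3.3393, 2.1229]  P^+=[0.2892 0.0156 0.0523; 0.0156 0.8824 0.1207; 0.0523 0.1207 0.8670]
step 3: x^-=[0.7604, 3.6763, 2.1019]  P^-=[0.7296 0.1881 0.2326; 0.1881 1.0168 0.2678; 0.2326 0.2678 0.9931]  S=[1.2573]  K=[0.5967; 0.2067; 0.2293]  nu=[1.9549]  x^+=[1.9268, 4.0803, 2.5502]  P^+=[0.2820 0.0331 0.0605; 0.0331 0.9631 0.2082; 0.0605 0.2082 0.9269]
step 4: x^-=[3.1181, 4.6323, 2.8755]  P^-=[0.7314 0.2341 0.2589; 0.2341 1.1280 0.3647; 0.2589 0.3647 1.0533]  S=[1.2677]  K=[0.5962; 0.2496; 0.2547]  nu=[-5.1610]  x^+=[0.0411, 3.3441, 1.5610]  P^+=[0.2808 0.0455 0.0664; 0.0455 1.0491 0.2842; 0.0664 0.2842 0.9710]
step 5: x^-=[0.6358, 3.5994, 1.5777]  P^-=[0.7391 0.2725 0.2802; 0.2725 1.2402 0.4479; 0.2802 0.4479 1.0985]  S=[1.2826]  K=[0.5977; 0.2845; 0.2737]  nu=[-2.6448]  x^+=[-0.9452, 2.8471, 0.8539]  P^+=[0.2808 0.0544 0.0704; 0.0544 1.1364 0.3480; 0.0704 0.3480 1.0024]

P_post[2,2] = 1.0024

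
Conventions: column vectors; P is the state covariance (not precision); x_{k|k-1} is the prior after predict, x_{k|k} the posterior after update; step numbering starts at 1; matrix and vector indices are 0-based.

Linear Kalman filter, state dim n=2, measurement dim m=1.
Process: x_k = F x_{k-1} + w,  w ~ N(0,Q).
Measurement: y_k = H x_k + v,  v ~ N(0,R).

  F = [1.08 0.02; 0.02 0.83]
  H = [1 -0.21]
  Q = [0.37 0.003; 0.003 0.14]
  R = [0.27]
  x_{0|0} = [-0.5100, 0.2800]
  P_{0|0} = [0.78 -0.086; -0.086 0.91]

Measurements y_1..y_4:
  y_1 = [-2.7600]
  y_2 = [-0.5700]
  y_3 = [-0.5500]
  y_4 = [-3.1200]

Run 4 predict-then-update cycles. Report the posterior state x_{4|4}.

x_post = [-2.3578, 0.1716]

step 1: x^-=[-0.5452, 0.2222]  P^-=[1.2764 -0.0422; -0.0422 0.7644]  S=[1.5979]  K=[0.8044; -0.1268]  nu=[-2.1681]  x^+=[-2.2892, 0.4972]  P^+=[0.2426 0.1209; 0.1209 0.7386]
step 2: x^-=[-2.4624, 0.3669]  P^-=[0.6584 0.1289; 0.1289 0.6530]  S=[0.9031]  K=[0.6991; -0.0091]  nu=[1.9695]  x^+=[-1.0855, 0.3490]  P^+=[0.2170 0.1346; 0.1346 0.6529]
step 3: x^-=[-1.1654, 0.2679]  P^-=[0.6292 0.1393; 0.1393 0.5943]  S=[0.8669]  K=[0.6921; 0.0167]  nu=[0.6717]  x^+=[-0.7006, 0.2791]  P^+=[0.2140 0.1293; 0.1293 0.5941]
step 4: x^-=[-0.7510, 0.2177]  P^-=[0.6254 0.1334; 0.1334 0.5536]  S=[0.8638]  K=[0.6916; 0.0198]  nu=[-2.3233]  x^+=[-2.3578, 0.1716]  P^+=[0.2123 0.1216; 0.1216 0.5533]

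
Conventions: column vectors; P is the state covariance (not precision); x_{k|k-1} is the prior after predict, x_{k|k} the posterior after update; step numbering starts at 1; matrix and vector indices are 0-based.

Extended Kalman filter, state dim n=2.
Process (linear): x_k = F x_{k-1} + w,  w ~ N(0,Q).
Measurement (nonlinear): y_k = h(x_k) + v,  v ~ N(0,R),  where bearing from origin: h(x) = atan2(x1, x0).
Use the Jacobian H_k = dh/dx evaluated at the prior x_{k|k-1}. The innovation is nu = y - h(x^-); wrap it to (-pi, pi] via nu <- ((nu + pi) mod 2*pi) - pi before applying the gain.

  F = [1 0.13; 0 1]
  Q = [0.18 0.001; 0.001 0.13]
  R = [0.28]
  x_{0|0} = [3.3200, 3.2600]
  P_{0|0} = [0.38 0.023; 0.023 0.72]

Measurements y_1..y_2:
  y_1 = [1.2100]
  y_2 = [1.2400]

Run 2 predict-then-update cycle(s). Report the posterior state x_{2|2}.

step 1: x^-=[3.7438, 3.2600]  P^-=[0.5781 0.1176; 0.1176 0.8500]  H_jac=[-0.1323 0.1519]  S=[0.3050]  K=[-0.1922; 0.3724]  nu=[0.4936]  x^+=[3.6489, 3.4438]  P^+=[0.5669 0.1394; 0.1394 0.8077]
step 2: x^-=[4.0966, 3.4438]  P^-=[0.7968 0.2454; 0.2454 0.9377]  H_jac=[-0.1202 0.1430]  S=[0.3023]  K=[-0.2008; 0.3461]  nu=[0.5410]  x^+=[3.9880, 3.6310]  P^+=[0.7846 0.2664; 0.2664 0.9015]

x_post = [3.9880, 3.6310]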